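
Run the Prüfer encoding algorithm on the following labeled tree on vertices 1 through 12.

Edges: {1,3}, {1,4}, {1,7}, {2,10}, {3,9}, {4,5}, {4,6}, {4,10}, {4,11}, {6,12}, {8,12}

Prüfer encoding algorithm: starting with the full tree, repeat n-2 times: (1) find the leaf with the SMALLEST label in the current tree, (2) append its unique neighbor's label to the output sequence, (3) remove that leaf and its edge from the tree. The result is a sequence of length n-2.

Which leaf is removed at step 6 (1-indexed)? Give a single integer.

Step 1: current leaves = {2,5,7,8,9,11}. Remove leaf 2 (neighbor: 10).
Step 2: current leaves = {5,7,8,9,10,11}. Remove leaf 5 (neighbor: 4).
Step 3: current leaves = {7,8,9,10,11}. Remove leaf 7 (neighbor: 1).
Step 4: current leaves = {8,9,10,11}. Remove leaf 8 (neighbor: 12).
Step 5: current leaves = {9,10,11,12}. Remove leaf 9 (neighbor: 3).
Step 6: current leaves = {3,10,11,12}. Remove leaf 3 (neighbor: 1).

Answer: 3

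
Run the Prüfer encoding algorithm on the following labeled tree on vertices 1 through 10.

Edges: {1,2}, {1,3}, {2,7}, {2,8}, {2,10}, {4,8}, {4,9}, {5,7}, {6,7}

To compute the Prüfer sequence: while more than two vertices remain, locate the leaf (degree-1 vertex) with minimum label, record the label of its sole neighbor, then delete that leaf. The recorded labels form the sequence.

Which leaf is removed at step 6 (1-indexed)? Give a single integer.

Step 1: current leaves = {3,5,6,9,10}. Remove leaf 3 (neighbor: 1).
Step 2: current leaves = {1,5,6,9,10}. Remove leaf 1 (neighbor: 2).
Step 3: current leaves = {5,6,9,10}. Remove leaf 5 (neighbor: 7).
Step 4: current leaves = {6,9,10}. Remove leaf 6 (neighbor: 7).
Step 5: current leaves = {7,9,10}. Remove leaf 7 (neighbor: 2).
Step 6: current leaves = {9,10}. Remove leaf 9 (neighbor: 4).

Answer: 9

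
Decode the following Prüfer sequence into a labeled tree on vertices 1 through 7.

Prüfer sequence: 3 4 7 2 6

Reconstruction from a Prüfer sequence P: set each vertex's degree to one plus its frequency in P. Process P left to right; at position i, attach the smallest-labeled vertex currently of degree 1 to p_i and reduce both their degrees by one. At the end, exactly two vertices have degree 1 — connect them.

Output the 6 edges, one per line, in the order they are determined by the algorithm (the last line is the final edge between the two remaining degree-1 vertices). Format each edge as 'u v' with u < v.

Initial degrees: {1:1, 2:2, 3:2, 4:2, 5:1, 6:2, 7:2}
Step 1: smallest deg-1 vertex = 1, p_1 = 3. Add edge {1,3}. Now deg[1]=0, deg[3]=1.
Step 2: smallest deg-1 vertex = 3, p_2 = 4. Add edge {3,4}. Now deg[3]=0, deg[4]=1.
Step 3: smallest deg-1 vertex = 4, p_3 = 7. Add edge {4,7}. Now deg[4]=0, deg[7]=1.
Step 4: smallest deg-1 vertex = 5, p_4 = 2. Add edge {2,5}. Now deg[5]=0, deg[2]=1.
Step 5: smallest deg-1 vertex = 2, p_5 = 6. Add edge {2,6}. Now deg[2]=0, deg[6]=1.
Final: two remaining deg-1 vertices are 6, 7. Add edge {6,7}.

Answer: 1 3
3 4
4 7
2 5
2 6
6 7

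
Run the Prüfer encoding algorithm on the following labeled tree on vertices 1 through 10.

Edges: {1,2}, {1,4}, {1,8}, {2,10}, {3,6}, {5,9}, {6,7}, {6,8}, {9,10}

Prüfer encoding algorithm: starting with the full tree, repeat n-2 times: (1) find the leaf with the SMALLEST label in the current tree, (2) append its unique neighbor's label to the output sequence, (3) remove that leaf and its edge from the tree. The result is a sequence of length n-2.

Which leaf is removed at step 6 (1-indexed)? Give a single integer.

Step 1: current leaves = {3,4,5,7}. Remove leaf 3 (neighbor: 6).
Step 2: current leaves = {4,5,7}. Remove leaf 4 (neighbor: 1).
Step 3: current leaves = {5,7}. Remove leaf 5 (neighbor: 9).
Step 4: current leaves = {7,9}. Remove leaf 7 (neighbor: 6).
Step 5: current leaves = {6,9}. Remove leaf 6 (neighbor: 8).
Step 6: current leaves = {8,9}. Remove leaf 8 (neighbor: 1).

Answer: 8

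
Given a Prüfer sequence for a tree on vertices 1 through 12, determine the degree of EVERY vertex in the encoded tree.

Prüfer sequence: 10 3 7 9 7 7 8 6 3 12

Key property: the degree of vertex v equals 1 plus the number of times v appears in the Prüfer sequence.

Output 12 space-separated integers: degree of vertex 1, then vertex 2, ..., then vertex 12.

Answer: 1 1 3 1 1 2 4 2 2 2 1 2

Derivation:
p_1 = 10: count[10] becomes 1
p_2 = 3: count[3] becomes 1
p_3 = 7: count[7] becomes 1
p_4 = 9: count[9] becomes 1
p_5 = 7: count[7] becomes 2
p_6 = 7: count[7] becomes 3
p_7 = 8: count[8] becomes 1
p_8 = 6: count[6] becomes 1
p_9 = 3: count[3] becomes 2
p_10 = 12: count[12] becomes 1
Degrees (1 + count): deg[1]=1+0=1, deg[2]=1+0=1, deg[3]=1+2=3, deg[4]=1+0=1, deg[5]=1+0=1, deg[6]=1+1=2, deg[7]=1+3=4, deg[8]=1+1=2, deg[9]=1+1=2, deg[10]=1+1=2, deg[11]=1+0=1, deg[12]=1+1=2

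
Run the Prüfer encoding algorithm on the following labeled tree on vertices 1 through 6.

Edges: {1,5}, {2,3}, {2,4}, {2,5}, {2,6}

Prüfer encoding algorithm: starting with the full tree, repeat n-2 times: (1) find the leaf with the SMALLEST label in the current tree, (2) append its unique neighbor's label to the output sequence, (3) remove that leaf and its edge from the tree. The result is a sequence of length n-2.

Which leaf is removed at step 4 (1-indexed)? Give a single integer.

Answer: 5

Derivation:
Step 1: current leaves = {1,3,4,6}. Remove leaf 1 (neighbor: 5).
Step 2: current leaves = {3,4,5,6}. Remove leaf 3 (neighbor: 2).
Step 3: current leaves = {4,5,6}. Remove leaf 4 (neighbor: 2).
Step 4: current leaves = {5,6}. Remove leaf 5 (neighbor: 2).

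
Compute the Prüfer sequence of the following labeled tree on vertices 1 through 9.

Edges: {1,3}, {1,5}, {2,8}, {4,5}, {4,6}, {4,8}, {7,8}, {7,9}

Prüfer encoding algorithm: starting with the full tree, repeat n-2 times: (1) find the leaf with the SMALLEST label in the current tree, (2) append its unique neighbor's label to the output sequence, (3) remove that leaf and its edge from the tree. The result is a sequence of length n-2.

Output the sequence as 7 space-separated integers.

Answer: 8 1 5 4 4 8 7

Derivation:
Step 1: leaves = {2,3,6,9}. Remove smallest leaf 2, emit neighbor 8.
Step 2: leaves = {3,6,9}. Remove smallest leaf 3, emit neighbor 1.
Step 3: leaves = {1,6,9}. Remove smallest leaf 1, emit neighbor 5.
Step 4: leaves = {5,6,9}. Remove smallest leaf 5, emit neighbor 4.
Step 5: leaves = {6,9}. Remove smallest leaf 6, emit neighbor 4.
Step 6: leaves = {4,9}. Remove smallest leaf 4, emit neighbor 8.
Step 7: leaves = {8,9}. Remove smallest leaf 8, emit neighbor 7.
Done: 2 vertices remain (7, 9). Sequence = [8 1 5 4 4 8 7]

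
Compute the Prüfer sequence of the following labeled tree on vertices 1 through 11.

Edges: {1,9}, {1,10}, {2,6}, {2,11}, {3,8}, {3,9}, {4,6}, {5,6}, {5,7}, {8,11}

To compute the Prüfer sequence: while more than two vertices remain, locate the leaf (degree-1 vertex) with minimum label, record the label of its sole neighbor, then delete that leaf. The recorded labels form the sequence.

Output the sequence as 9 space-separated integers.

Step 1: leaves = {4,7,10}. Remove smallest leaf 4, emit neighbor 6.
Step 2: leaves = {7,10}. Remove smallest leaf 7, emit neighbor 5.
Step 3: leaves = {5,10}. Remove smallest leaf 5, emit neighbor 6.
Step 4: leaves = {6,10}. Remove smallest leaf 6, emit neighbor 2.
Step 5: leaves = {2,10}. Remove smallest leaf 2, emit neighbor 11.
Step 6: leaves = {10,11}. Remove smallest leaf 10, emit neighbor 1.
Step 7: leaves = {1,11}. Remove smallest leaf 1, emit neighbor 9.
Step 8: leaves = {9,11}. Remove smallest leaf 9, emit neighbor 3.
Step 9: leaves = {3,11}. Remove smallest leaf 3, emit neighbor 8.
Done: 2 vertices remain (8, 11). Sequence = [6 5 6 2 11 1 9 3 8]

Answer: 6 5 6 2 11 1 9 3 8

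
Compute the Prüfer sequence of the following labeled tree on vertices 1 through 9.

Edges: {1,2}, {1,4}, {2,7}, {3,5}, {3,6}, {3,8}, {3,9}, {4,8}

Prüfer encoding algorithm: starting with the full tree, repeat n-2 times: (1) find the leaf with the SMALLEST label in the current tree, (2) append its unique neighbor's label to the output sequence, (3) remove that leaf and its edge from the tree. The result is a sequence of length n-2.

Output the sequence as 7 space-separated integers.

Answer: 3 3 2 1 4 8 3

Derivation:
Step 1: leaves = {5,6,7,9}. Remove smallest leaf 5, emit neighbor 3.
Step 2: leaves = {6,7,9}. Remove smallest leaf 6, emit neighbor 3.
Step 3: leaves = {7,9}. Remove smallest leaf 7, emit neighbor 2.
Step 4: leaves = {2,9}. Remove smallest leaf 2, emit neighbor 1.
Step 5: leaves = {1,9}. Remove smallest leaf 1, emit neighbor 4.
Step 6: leaves = {4,9}. Remove smallest leaf 4, emit neighbor 8.
Step 7: leaves = {8,9}. Remove smallest leaf 8, emit neighbor 3.
Done: 2 vertices remain (3, 9). Sequence = [3 3 2 1 4 8 3]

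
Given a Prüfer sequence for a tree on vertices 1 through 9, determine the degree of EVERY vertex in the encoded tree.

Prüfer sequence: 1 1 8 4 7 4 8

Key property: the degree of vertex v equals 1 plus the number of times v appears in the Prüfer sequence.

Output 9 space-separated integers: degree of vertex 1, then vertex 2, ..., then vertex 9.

Answer: 3 1 1 3 1 1 2 3 1

Derivation:
p_1 = 1: count[1] becomes 1
p_2 = 1: count[1] becomes 2
p_3 = 8: count[8] becomes 1
p_4 = 4: count[4] becomes 1
p_5 = 7: count[7] becomes 1
p_6 = 4: count[4] becomes 2
p_7 = 8: count[8] becomes 2
Degrees (1 + count): deg[1]=1+2=3, deg[2]=1+0=1, deg[3]=1+0=1, deg[4]=1+2=3, deg[5]=1+0=1, deg[6]=1+0=1, deg[7]=1+1=2, deg[8]=1+2=3, deg[9]=1+0=1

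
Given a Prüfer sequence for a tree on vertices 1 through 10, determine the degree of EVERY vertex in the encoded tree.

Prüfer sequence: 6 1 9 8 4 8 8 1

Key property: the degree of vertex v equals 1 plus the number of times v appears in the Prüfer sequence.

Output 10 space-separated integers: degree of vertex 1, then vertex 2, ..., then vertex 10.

p_1 = 6: count[6] becomes 1
p_2 = 1: count[1] becomes 1
p_3 = 9: count[9] becomes 1
p_4 = 8: count[8] becomes 1
p_5 = 4: count[4] becomes 1
p_6 = 8: count[8] becomes 2
p_7 = 8: count[8] becomes 3
p_8 = 1: count[1] becomes 2
Degrees (1 + count): deg[1]=1+2=3, deg[2]=1+0=1, deg[3]=1+0=1, deg[4]=1+1=2, deg[5]=1+0=1, deg[6]=1+1=2, deg[7]=1+0=1, deg[8]=1+3=4, deg[9]=1+1=2, deg[10]=1+0=1

Answer: 3 1 1 2 1 2 1 4 2 1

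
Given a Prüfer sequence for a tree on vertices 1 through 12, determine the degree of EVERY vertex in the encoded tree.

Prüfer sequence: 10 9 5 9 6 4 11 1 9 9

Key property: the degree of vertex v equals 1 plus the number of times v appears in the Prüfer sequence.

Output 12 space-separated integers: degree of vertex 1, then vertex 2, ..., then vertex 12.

p_1 = 10: count[10] becomes 1
p_2 = 9: count[9] becomes 1
p_3 = 5: count[5] becomes 1
p_4 = 9: count[9] becomes 2
p_5 = 6: count[6] becomes 1
p_6 = 4: count[4] becomes 1
p_7 = 11: count[11] becomes 1
p_8 = 1: count[1] becomes 1
p_9 = 9: count[9] becomes 3
p_10 = 9: count[9] becomes 4
Degrees (1 + count): deg[1]=1+1=2, deg[2]=1+0=1, deg[3]=1+0=1, deg[4]=1+1=2, deg[5]=1+1=2, deg[6]=1+1=2, deg[7]=1+0=1, deg[8]=1+0=1, deg[9]=1+4=5, deg[10]=1+1=2, deg[11]=1+1=2, deg[12]=1+0=1

Answer: 2 1 1 2 2 2 1 1 5 2 2 1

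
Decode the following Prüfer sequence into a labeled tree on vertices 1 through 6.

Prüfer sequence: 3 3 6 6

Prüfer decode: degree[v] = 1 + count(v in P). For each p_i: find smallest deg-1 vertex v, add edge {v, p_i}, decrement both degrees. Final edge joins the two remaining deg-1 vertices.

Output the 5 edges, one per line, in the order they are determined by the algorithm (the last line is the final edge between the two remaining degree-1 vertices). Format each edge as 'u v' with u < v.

Answer: 1 3
2 3
3 6
4 6
5 6

Derivation:
Initial degrees: {1:1, 2:1, 3:3, 4:1, 5:1, 6:3}
Step 1: smallest deg-1 vertex = 1, p_1 = 3. Add edge {1,3}. Now deg[1]=0, deg[3]=2.
Step 2: smallest deg-1 vertex = 2, p_2 = 3. Add edge {2,3}. Now deg[2]=0, deg[3]=1.
Step 3: smallest deg-1 vertex = 3, p_3 = 6. Add edge {3,6}. Now deg[3]=0, deg[6]=2.
Step 4: smallest deg-1 vertex = 4, p_4 = 6. Add edge {4,6}. Now deg[4]=0, deg[6]=1.
Final: two remaining deg-1 vertices are 5, 6. Add edge {5,6}.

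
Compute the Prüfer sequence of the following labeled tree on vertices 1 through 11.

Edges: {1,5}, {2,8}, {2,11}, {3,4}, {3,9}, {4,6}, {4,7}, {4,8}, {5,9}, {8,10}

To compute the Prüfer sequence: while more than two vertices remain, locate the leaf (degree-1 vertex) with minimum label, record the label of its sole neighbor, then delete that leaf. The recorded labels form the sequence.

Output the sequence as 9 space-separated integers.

Answer: 5 9 4 4 3 4 8 8 2

Derivation:
Step 1: leaves = {1,6,7,10,11}. Remove smallest leaf 1, emit neighbor 5.
Step 2: leaves = {5,6,7,10,11}. Remove smallest leaf 5, emit neighbor 9.
Step 3: leaves = {6,7,9,10,11}. Remove smallest leaf 6, emit neighbor 4.
Step 4: leaves = {7,9,10,11}. Remove smallest leaf 7, emit neighbor 4.
Step 5: leaves = {9,10,11}. Remove smallest leaf 9, emit neighbor 3.
Step 6: leaves = {3,10,11}. Remove smallest leaf 3, emit neighbor 4.
Step 7: leaves = {4,10,11}. Remove smallest leaf 4, emit neighbor 8.
Step 8: leaves = {10,11}. Remove smallest leaf 10, emit neighbor 8.
Step 9: leaves = {8,11}. Remove smallest leaf 8, emit neighbor 2.
Done: 2 vertices remain (2, 11). Sequence = [5 9 4 4 3 4 8 8 2]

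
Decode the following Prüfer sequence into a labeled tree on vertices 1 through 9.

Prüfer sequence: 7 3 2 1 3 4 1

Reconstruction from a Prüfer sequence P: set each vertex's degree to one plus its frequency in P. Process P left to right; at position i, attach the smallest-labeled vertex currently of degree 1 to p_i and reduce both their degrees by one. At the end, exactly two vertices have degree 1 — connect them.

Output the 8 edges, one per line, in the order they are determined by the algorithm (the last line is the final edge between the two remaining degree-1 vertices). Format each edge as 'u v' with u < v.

Initial degrees: {1:3, 2:2, 3:3, 4:2, 5:1, 6:1, 7:2, 8:1, 9:1}
Step 1: smallest deg-1 vertex = 5, p_1 = 7. Add edge {5,7}. Now deg[5]=0, deg[7]=1.
Step 2: smallest deg-1 vertex = 6, p_2 = 3. Add edge {3,6}. Now deg[6]=0, deg[3]=2.
Step 3: smallest deg-1 vertex = 7, p_3 = 2. Add edge {2,7}. Now deg[7]=0, deg[2]=1.
Step 4: smallest deg-1 vertex = 2, p_4 = 1. Add edge {1,2}. Now deg[2]=0, deg[1]=2.
Step 5: smallest deg-1 vertex = 8, p_5 = 3. Add edge {3,8}. Now deg[8]=0, deg[3]=1.
Step 6: smallest deg-1 vertex = 3, p_6 = 4. Add edge {3,4}. Now deg[3]=0, deg[4]=1.
Step 7: smallest deg-1 vertex = 4, p_7 = 1. Add edge {1,4}. Now deg[4]=0, deg[1]=1.
Final: two remaining deg-1 vertices are 1, 9. Add edge {1,9}.

Answer: 5 7
3 6
2 7
1 2
3 8
3 4
1 4
1 9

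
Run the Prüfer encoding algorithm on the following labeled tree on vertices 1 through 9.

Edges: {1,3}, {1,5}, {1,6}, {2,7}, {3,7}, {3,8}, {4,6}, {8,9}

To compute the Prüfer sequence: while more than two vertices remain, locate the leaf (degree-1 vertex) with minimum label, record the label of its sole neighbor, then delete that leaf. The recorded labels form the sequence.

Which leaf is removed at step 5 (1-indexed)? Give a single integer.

Step 1: current leaves = {2,4,5,9}. Remove leaf 2 (neighbor: 7).
Step 2: current leaves = {4,5,7,9}. Remove leaf 4 (neighbor: 6).
Step 3: current leaves = {5,6,7,9}. Remove leaf 5 (neighbor: 1).
Step 4: current leaves = {6,7,9}. Remove leaf 6 (neighbor: 1).
Step 5: current leaves = {1,7,9}. Remove leaf 1 (neighbor: 3).

Answer: 1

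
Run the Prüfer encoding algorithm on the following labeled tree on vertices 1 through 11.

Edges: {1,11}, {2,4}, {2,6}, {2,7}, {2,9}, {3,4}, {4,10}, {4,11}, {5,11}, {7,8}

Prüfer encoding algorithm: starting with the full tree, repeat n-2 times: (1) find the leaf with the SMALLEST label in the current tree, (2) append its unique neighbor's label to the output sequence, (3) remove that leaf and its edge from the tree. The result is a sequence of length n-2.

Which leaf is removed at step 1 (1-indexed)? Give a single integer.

Answer: 1

Derivation:
Step 1: current leaves = {1,3,5,6,8,9,10}. Remove leaf 1 (neighbor: 11).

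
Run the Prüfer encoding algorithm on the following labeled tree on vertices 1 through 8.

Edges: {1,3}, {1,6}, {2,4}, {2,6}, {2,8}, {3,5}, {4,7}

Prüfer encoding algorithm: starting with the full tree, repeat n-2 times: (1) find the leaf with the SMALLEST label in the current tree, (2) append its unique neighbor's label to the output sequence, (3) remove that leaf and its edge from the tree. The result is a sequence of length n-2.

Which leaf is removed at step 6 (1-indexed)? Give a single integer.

Step 1: current leaves = {5,7,8}. Remove leaf 5 (neighbor: 3).
Step 2: current leaves = {3,7,8}. Remove leaf 3 (neighbor: 1).
Step 3: current leaves = {1,7,8}. Remove leaf 1 (neighbor: 6).
Step 4: current leaves = {6,7,8}. Remove leaf 6 (neighbor: 2).
Step 5: current leaves = {7,8}. Remove leaf 7 (neighbor: 4).
Step 6: current leaves = {4,8}. Remove leaf 4 (neighbor: 2).

Answer: 4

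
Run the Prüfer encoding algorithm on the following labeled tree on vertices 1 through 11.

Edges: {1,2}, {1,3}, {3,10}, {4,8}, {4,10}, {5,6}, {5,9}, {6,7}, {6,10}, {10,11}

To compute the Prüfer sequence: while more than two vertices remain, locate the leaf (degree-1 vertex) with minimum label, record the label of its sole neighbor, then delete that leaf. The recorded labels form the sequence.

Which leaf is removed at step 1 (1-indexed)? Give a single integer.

Step 1: current leaves = {2,7,8,9,11}. Remove leaf 2 (neighbor: 1).

Answer: 2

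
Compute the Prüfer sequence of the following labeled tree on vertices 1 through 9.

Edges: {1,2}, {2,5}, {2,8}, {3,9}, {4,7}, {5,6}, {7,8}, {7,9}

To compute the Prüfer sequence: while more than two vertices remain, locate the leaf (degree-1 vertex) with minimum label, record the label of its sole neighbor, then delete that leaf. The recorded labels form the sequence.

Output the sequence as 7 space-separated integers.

Answer: 2 9 7 5 2 8 7

Derivation:
Step 1: leaves = {1,3,4,6}. Remove smallest leaf 1, emit neighbor 2.
Step 2: leaves = {3,4,6}. Remove smallest leaf 3, emit neighbor 9.
Step 3: leaves = {4,6,9}. Remove smallest leaf 4, emit neighbor 7.
Step 4: leaves = {6,9}. Remove smallest leaf 6, emit neighbor 5.
Step 5: leaves = {5,9}. Remove smallest leaf 5, emit neighbor 2.
Step 6: leaves = {2,9}. Remove smallest leaf 2, emit neighbor 8.
Step 7: leaves = {8,9}. Remove smallest leaf 8, emit neighbor 7.
Done: 2 vertices remain (7, 9). Sequence = [2 9 7 5 2 8 7]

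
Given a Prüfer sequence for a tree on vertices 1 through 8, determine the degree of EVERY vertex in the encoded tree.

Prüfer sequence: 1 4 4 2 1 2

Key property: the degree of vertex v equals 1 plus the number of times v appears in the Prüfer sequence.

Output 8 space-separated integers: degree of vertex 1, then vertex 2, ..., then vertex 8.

p_1 = 1: count[1] becomes 1
p_2 = 4: count[4] becomes 1
p_3 = 4: count[4] becomes 2
p_4 = 2: count[2] becomes 1
p_5 = 1: count[1] becomes 2
p_6 = 2: count[2] becomes 2
Degrees (1 + count): deg[1]=1+2=3, deg[2]=1+2=3, deg[3]=1+0=1, deg[4]=1+2=3, deg[5]=1+0=1, deg[6]=1+0=1, deg[7]=1+0=1, deg[8]=1+0=1

Answer: 3 3 1 3 1 1 1 1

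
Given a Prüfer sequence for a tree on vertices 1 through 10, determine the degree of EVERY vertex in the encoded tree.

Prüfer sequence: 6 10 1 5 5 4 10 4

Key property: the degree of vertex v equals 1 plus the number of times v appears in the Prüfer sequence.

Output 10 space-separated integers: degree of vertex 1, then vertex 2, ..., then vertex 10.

p_1 = 6: count[6] becomes 1
p_2 = 10: count[10] becomes 1
p_3 = 1: count[1] becomes 1
p_4 = 5: count[5] becomes 1
p_5 = 5: count[5] becomes 2
p_6 = 4: count[4] becomes 1
p_7 = 10: count[10] becomes 2
p_8 = 4: count[4] becomes 2
Degrees (1 + count): deg[1]=1+1=2, deg[2]=1+0=1, deg[3]=1+0=1, deg[4]=1+2=3, deg[5]=1+2=3, deg[6]=1+1=2, deg[7]=1+0=1, deg[8]=1+0=1, deg[9]=1+0=1, deg[10]=1+2=3

Answer: 2 1 1 3 3 2 1 1 1 3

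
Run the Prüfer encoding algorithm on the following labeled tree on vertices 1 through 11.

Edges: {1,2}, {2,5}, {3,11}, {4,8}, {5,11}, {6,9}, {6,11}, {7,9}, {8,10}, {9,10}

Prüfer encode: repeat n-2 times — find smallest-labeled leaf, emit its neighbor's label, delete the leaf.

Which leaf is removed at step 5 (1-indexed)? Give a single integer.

Answer: 5

Derivation:
Step 1: current leaves = {1,3,4,7}. Remove leaf 1 (neighbor: 2).
Step 2: current leaves = {2,3,4,7}. Remove leaf 2 (neighbor: 5).
Step 3: current leaves = {3,4,5,7}. Remove leaf 3 (neighbor: 11).
Step 4: current leaves = {4,5,7}. Remove leaf 4 (neighbor: 8).
Step 5: current leaves = {5,7,8}. Remove leaf 5 (neighbor: 11).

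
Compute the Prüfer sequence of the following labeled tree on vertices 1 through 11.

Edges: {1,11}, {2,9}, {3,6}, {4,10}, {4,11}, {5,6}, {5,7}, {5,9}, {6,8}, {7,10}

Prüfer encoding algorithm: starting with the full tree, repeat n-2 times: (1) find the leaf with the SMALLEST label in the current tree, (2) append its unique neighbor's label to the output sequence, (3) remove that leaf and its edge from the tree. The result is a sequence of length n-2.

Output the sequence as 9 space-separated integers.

Answer: 11 9 6 6 5 5 7 10 4

Derivation:
Step 1: leaves = {1,2,3,8}. Remove smallest leaf 1, emit neighbor 11.
Step 2: leaves = {2,3,8,11}. Remove smallest leaf 2, emit neighbor 9.
Step 3: leaves = {3,8,9,11}. Remove smallest leaf 3, emit neighbor 6.
Step 4: leaves = {8,9,11}. Remove smallest leaf 8, emit neighbor 6.
Step 5: leaves = {6,9,11}. Remove smallest leaf 6, emit neighbor 5.
Step 6: leaves = {9,11}. Remove smallest leaf 9, emit neighbor 5.
Step 7: leaves = {5,11}. Remove smallest leaf 5, emit neighbor 7.
Step 8: leaves = {7,11}. Remove smallest leaf 7, emit neighbor 10.
Step 9: leaves = {10,11}. Remove smallest leaf 10, emit neighbor 4.
Done: 2 vertices remain (4, 11). Sequence = [11 9 6 6 5 5 7 10 4]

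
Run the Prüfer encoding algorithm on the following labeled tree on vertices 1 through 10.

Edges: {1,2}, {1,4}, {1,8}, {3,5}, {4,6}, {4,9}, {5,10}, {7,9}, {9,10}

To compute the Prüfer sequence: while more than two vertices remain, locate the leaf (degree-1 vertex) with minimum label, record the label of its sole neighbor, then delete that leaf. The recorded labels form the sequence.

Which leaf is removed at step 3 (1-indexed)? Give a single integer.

Step 1: current leaves = {2,3,6,7,8}. Remove leaf 2 (neighbor: 1).
Step 2: current leaves = {3,6,7,8}. Remove leaf 3 (neighbor: 5).
Step 3: current leaves = {5,6,7,8}. Remove leaf 5 (neighbor: 10).

Answer: 5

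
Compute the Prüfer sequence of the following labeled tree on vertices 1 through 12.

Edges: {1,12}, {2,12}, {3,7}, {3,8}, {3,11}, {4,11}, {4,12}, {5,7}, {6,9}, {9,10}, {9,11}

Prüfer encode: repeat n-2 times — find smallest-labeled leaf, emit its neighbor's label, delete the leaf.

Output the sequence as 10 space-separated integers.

Step 1: leaves = {1,2,5,6,8,10}. Remove smallest leaf 1, emit neighbor 12.
Step 2: leaves = {2,5,6,8,10}. Remove smallest leaf 2, emit neighbor 12.
Step 3: leaves = {5,6,8,10,12}. Remove smallest leaf 5, emit neighbor 7.
Step 4: leaves = {6,7,8,10,12}. Remove smallest leaf 6, emit neighbor 9.
Step 5: leaves = {7,8,10,12}. Remove smallest leaf 7, emit neighbor 3.
Step 6: leaves = {8,10,12}. Remove smallest leaf 8, emit neighbor 3.
Step 7: leaves = {3,10,12}. Remove smallest leaf 3, emit neighbor 11.
Step 8: leaves = {10,12}. Remove smallest leaf 10, emit neighbor 9.
Step 9: leaves = {9,12}. Remove smallest leaf 9, emit neighbor 11.
Step 10: leaves = {11,12}. Remove smallest leaf 11, emit neighbor 4.
Done: 2 vertices remain (4, 12). Sequence = [12 12 7 9 3 3 11 9 11 4]

Answer: 12 12 7 9 3 3 11 9 11 4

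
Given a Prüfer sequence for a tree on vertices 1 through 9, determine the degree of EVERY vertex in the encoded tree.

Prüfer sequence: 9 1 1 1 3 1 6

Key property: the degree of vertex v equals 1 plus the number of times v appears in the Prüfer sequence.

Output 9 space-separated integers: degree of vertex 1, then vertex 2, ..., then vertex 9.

p_1 = 9: count[9] becomes 1
p_2 = 1: count[1] becomes 1
p_3 = 1: count[1] becomes 2
p_4 = 1: count[1] becomes 3
p_5 = 3: count[3] becomes 1
p_6 = 1: count[1] becomes 4
p_7 = 6: count[6] becomes 1
Degrees (1 + count): deg[1]=1+4=5, deg[2]=1+0=1, deg[3]=1+1=2, deg[4]=1+0=1, deg[5]=1+0=1, deg[6]=1+1=2, deg[7]=1+0=1, deg[8]=1+0=1, deg[9]=1+1=2

Answer: 5 1 2 1 1 2 1 1 2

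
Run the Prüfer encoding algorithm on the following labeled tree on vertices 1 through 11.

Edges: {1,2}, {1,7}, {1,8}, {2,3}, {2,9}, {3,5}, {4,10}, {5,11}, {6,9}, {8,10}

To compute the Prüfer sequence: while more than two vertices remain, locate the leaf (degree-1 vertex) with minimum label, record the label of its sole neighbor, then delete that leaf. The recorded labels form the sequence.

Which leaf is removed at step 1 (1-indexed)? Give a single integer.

Answer: 4

Derivation:
Step 1: current leaves = {4,6,7,11}. Remove leaf 4 (neighbor: 10).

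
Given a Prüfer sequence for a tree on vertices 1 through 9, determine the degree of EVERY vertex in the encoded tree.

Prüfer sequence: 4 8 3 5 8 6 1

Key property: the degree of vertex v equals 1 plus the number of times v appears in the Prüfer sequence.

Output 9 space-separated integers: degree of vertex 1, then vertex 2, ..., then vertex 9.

p_1 = 4: count[4] becomes 1
p_2 = 8: count[8] becomes 1
p_3 = 3: count[3] becomes 1
p_4 = 5: count[5] becomes 1
p_5 = 8: count[8] becomes 2
p_6 = 6: count[6] becomes 1
p_7 = 1: count[1] becomes 1
Degrees (1 + count): deg[1]=1+1=2, deg[2]=1+0=1, deg[3]=1+1=2, deg[4]=1+1=2, deg[5]=1+1=2, deg[6]=1+1=2, deg[7]=1+0=1, deg[8]=1+2=3, deg[9]=1+0=1

Answer: 2 1 2 2 2 2 1 3 1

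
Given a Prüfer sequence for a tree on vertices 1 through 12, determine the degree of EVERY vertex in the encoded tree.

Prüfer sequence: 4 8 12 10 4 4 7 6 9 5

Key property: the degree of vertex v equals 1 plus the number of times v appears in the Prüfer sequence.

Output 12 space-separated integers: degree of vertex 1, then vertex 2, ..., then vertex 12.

p_1 = 4: count[4] becomes 1
p_2 = 8: count[8] becomes 1
p_3 = 12: count[12] becomes 1
p_4 = 10: count[10] becomes 1
p_5 = 4: count[4] becomes 2
p_6 = 4: count[4] becomes 3
p_7 = 7: count[7] becomes 1
p_8 = 6: count[6] becomes 1
p_9 = 9: count[9] becomes 1
p_10 = 5: count[5] becomes 1
Degrees (1 + count): deg[1]=1+0=1, deg[2]=1+0=1, deg[3]=1+0=1, deg[4]=1+3=4, deg[5]=1+1=2, deg[6]=1+1=2, deg[7]=1+1=2, deg[8]=1+1=2, deg[9]=1+1=2, deg[10]=1+1=2, deg[11]=1+0=1, deg[12]=1+1=2

Answer: 1 1 1 4 2 2 2 2 2 2 1 2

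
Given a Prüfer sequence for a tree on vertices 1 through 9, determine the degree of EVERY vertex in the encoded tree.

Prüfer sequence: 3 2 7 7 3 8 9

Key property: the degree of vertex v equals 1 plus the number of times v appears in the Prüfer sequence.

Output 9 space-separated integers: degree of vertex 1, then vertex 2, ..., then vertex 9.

p_1 = 3: count[3] becomes 1
p_2 = 2: count[2] becomes 1
p_3 = 7: count[7] becomes 1
p_4 = 7: count[7] becomes 2
p_5 = 3: count[3] becomes 2
p_6 = 8: count[8] becomes 1
p_7 = 9: count[9] becomes 1
Degrees (1 + count): deg[1]=1+0=1, deg[2]=1+1=2, deg[3]=1+2=3, deg[4]=1+0=1, deg[5]=1+0=1, deg[6]=1+0=1, deg[7]=1+2=3, deg[8]=1+1=2, deg[9]=1+1=2

Answer: 1 2 3 1 1 1 3 2 2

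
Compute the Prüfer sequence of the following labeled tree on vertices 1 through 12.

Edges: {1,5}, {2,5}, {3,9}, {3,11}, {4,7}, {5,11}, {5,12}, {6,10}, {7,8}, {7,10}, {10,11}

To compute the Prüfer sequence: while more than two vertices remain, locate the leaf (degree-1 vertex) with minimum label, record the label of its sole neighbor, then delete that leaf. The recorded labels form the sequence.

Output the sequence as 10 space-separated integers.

Answer: 5 5 7 10 7 10 3 11 11 5

Derivation:
Step 1: leaves = {1,2,4,6,8,9,12}. Remove smallest leaf 1, emit neighbor 5.
Step 2: leaves = {2,4,6,8,9,12}. Remove smallest leaf 2, emit neighbor 5.
Step 3: leaves = {4,6,8,9,12}. Remove smallest leaf 4, emit neighbor 7.
Step 4: leaves = {6,8,9,12}. Remove smallest leaf 6, emit neighbor 10.
Step 5: leaves = {8,9,12}. Remove smallest leaf 8, emit neighbor 7.
Step 6: leaves = {7,9,12}. Remove smallest leaf 7, emit neighbor 10.
Step 7: leaves = {9,10,12}. Remove smallest leaf 9, emit neighbor 3.
Step 8: leaves = {3,10,12}. Remove smallest leaf 3, emit neighbor 11.
Step 9: leaves = {10,12}. Remove smallest leaf 10, emit neighbor 11.
Step 10: leaves = {11,12}. Remove smallest leaf 11, emit neighbor 5.
Done: 2 vertices remain (5, 12). Sequence = [5 5 7 10 7 10 3 11 11 5]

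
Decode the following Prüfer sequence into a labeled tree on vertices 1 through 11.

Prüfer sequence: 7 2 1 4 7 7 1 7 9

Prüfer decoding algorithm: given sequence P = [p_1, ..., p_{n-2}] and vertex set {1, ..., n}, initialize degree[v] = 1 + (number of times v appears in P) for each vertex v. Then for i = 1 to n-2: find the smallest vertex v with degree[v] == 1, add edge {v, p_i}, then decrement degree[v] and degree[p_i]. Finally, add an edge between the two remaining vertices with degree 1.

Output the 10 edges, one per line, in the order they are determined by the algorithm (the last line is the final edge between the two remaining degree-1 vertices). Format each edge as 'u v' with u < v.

Initial degrees: {1:3, 2:2, 3:1, 4:2, 5:1, 6:1, 7:5, 8:1, 9:2, 10:1, 11:1}
Step 1: smallest deg-1 vertex = 3, p_1 = 7. Add edge {3,7}. Now deg[3]=0, deg[7]=4.
Step 2: smallest deg-1 vertex = 5, p_2 = 2. Add edge {2,5}. Now deg[5]=0, deg[2]=1.
Step 3: smallest deg-1 vertex = 2, p_3 = 1. Add edge {1,2}. Now deg[2]=0, deg[1]=2.
Step 4: smallest deg-1 vertex = 6, p_4 = 4. Add edge {4,6}. Now deg[6]=0, deg[4]=1.
Step 5: smallest deg-1 vertex = 4, p_5 = 7. Add edge {4,7}. Now deg[4]=0, deg[7]=3.
Step 6: smallest deg-1 vertex = 8, p_6 = 7. Add edge {7,8}. Now deg[8]=0, deg[7]=2.
Step 7: smallest deg-1 vertex = 10, p_7 = 1. Add edge {1,10}. Now deg[10]=0, deg[1]=1.
Step 8: smallest deg-1 vertex = 1, p_8 = 7. Add edge {1,7}. Now deg[1]=0, deg[7]=1.
Step 9: smallest deg-1 vertex = 7, p_9 = 9. Add edge {7,9}. Now deg[7]=0, deg[9]=1.
Final: two remaining deg-1 vertices are 9, 11. Add edge {9,11}.

Answer: 3 7
2 5
1 2
4 6
4 7
7 8
1 10
1 7
7 9
9 11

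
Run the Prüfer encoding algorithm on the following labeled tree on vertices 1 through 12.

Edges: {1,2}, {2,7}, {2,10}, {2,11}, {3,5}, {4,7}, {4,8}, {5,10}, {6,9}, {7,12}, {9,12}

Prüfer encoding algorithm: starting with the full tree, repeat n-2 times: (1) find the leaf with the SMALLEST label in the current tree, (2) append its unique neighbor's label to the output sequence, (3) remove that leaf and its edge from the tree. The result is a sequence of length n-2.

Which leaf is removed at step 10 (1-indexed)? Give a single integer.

Step 1: current leaves = {1,3,6,8,11}. Remove leaf 1 (neighbor: 2).
Step 2: current leaves = {3,6,8,11}. Remove leaf 3 (neighbor: 5).
Step 3: current leaves = {5,6,8,11}. Remove leaf 5 (neighbor: 10).
Step 4: current leaves = {6,8,10,11}. Remove leaf 6 (neighbor: 9).
Step 5: current leaves = {8,9,10,11}. Remove leaf 8 (neighbor: 4).
Step 6: current leaves = {4,9,10,11}. Remove leaf 4 (neighbor: 7).
Step 7: current leaves = {9,10,11}. Remove leaf 9 (neighbor: 12).
Step 8: current leaves = {10,11,12}. Remove leaf 10 (neighbor: 2).
Step 9: current leaves = {11,12}. Remove leaf 11 (neighbor: 2).
Step 10: current leaves = {2,12}. Remove leaf 2 (neighbor: 7).

Answer: 2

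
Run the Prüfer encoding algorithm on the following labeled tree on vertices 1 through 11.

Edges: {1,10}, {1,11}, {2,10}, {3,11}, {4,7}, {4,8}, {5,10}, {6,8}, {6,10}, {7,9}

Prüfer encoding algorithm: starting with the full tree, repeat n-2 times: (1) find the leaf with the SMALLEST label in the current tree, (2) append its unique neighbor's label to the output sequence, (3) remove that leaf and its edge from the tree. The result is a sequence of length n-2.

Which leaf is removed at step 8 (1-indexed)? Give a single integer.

Answer: 6

Derivation:
Step 1: current leaves = {2,3,5,9}. Remove leaf 2 (neighbor: 10).
Step 2: current leaves = {3,5,9}. Remove leaf 3 (neighbor: 11).
Step 3: current leaves = {5,9,11}. Remove leaf 5 (neighbor: 10).
Step 4: current leaves = {9,11}. Remove leaf 9 (neighbor: 7).
Step 5: current leaves = {7,11}. Remove leaf 7 (neighbor: 4).
Step 6: current leaves = {4,11}. Remove leaf 4 (neighbor: 8).
Step 7: current leaves = {8,11}. Remove leaf 8 (neighbor: 6).
Step 8: current leaves = {6,11}. Remove leaf 6 (neighbor: 10).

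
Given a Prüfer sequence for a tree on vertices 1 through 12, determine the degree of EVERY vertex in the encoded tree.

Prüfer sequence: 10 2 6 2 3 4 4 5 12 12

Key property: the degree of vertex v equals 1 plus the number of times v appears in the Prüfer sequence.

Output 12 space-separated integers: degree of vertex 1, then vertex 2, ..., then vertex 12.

Answer: 1 3 2 3 2 2 1 1 1 2 1 3

Derivation:
p_1 = 10: count[10] becomes 1
p_2 = 2: count[2] becomes 1
p_3 = 6: count[6] becomes 1
p_4 = 2: count[2] becomes 2
p_5 = 3: count[3] becomes 1
p_6 = 4: count[4] becomes 1
p_7 = 4: count[4] becomes 2
p_8 = 5: count[5] becomes 1
p_9 = 12: count[12] becomes 1
p_10 = 12: count[12] becomes 2
Degrees (1 + count): deg[1]=1+0=1, deg[2]=1+2=3, deg[3]=1+1=2, deg[4]=1+2=3, deg[5]=1+1=2, deg[6]=1+1=2, deg[7]=1+0=1, deg[8]=1+0=1, deg[9]=1+0=1, deg[10]=1+1=2, deg[11]=1+0=1, deg[12]=1+2=3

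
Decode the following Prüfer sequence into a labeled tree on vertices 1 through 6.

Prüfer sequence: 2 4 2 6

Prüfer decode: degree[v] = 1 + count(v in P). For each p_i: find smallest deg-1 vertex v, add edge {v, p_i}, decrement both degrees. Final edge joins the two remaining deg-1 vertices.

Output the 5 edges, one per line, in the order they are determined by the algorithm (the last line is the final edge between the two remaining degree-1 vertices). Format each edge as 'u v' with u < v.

Initial degrees: {1:1, 2:3, 3:1, 4:2, 5:1, 6:2}
Step 1: smallest deg-1 vertex = 1, p_1 = 2. Add edge {1,2}. Now deg[1]=0, deg[2]=2.
Step 2: smallest deg-1 vertex = 3, p_2 = 4. Add edge {3,4}. Now deg[3]=0, deg[4]=1.
Step 3: smallest deg-1 vertex = 4, p_3 = 2. Add edge {2,4}. Now deg[4]=0, deg[2]=1.
Step 4: smallest deg-1 vertex = 2, p_4 = 6. Add edge {2,6}. Now deg[2]=0, deg[6]=1.
Final: two remaining deg-1 vertices are 5, 6. Add edge {5,6}.

Answer: 1 2
3 4
2 4
2 6
5 6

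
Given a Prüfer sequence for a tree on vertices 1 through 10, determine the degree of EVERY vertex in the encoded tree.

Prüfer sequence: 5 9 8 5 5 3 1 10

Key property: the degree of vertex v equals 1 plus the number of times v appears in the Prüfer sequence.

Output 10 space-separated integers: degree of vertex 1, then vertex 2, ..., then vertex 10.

p_1 = 5: count[5] becomes 1
p_2 = 9: count[9] becomes 1
p_3 = 8: count[8] becomes 1
p_4 = 5: count[5] becomes 2
p_5 = 5: count[5] becomes 3
p_6 = 3: count[3] becomes 1
p_7 = 1: count[1] becomes 1
p_8 = 10: count[10] becomes 1
Degrees (1 + count): deg[1]=1+1=2, deg[2]=1+0=1, deg[3]=1+1=2, deg[4]=1+0=1, deg[5]=1+3=4, deg[6]=1+0=1, deg[7]=1+0=1, deg[8]=1+1=2, deg[9]=1+1=2, deg[10]=1+1=2

Answer: 2 1 2 1 4 1 1 2 2 2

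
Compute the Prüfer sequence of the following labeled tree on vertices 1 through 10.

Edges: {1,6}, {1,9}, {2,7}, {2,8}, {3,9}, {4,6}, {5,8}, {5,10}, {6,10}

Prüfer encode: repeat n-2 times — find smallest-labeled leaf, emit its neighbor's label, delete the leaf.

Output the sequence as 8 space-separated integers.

Step 1: leaves = {3,4,7}. Remove smallest leaf 3, emit neighbor 9.
Step 2: leaves = {4,7,9}. Remove smallest leaf 4, emit neighbor 6.
Step 3: leaves = {7,9}. Remove smallest leaf 7, emit neighbor 2.
Step 4: leaves = {2,9}. Remove smallest leaf 2, emit neighbor 8.
Step 5: leaves = {8,9}. Remove smallest leaf 8, emit neighbor 5.
Step 6: leaves = {5,9}. Remove smallest leaf 5, emit neighbor 10.
Step 7: leaves = {9,10}. Remove smallest leaf 9, emit neighbor 1.
Step 8: leaves = {1,10}. Remove smallest leaf 1, emit neighbor 6.
Done: 2 vertices remain (6, 10). Sequence = [9 6 2 8 5 10 1 6]

Answer: 9 6 2 8 5 10 1 6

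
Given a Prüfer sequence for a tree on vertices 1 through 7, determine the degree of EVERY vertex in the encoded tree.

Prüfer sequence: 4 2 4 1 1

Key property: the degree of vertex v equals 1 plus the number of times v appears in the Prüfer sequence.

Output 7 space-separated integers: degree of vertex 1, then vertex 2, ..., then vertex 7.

p_1 = 4: count[4] becomes 1
p_2 = 2: count[2] becomes 1
p_3 = 4: count[4] becomes 2
p_4 = 1: count[1] becomes 1
p_5 = 1: count[1] becomes 2
Degrees (1 + count): deg[1]=1+2=3, deg[2]=1+1=2, deg[3]=1+0=1, deg[4]=1+2=3, deg[5]=1+0=1, deg[6]=1+0=1, deg[7]=1+0=1

Answer: 3 2 1 3 1 1 1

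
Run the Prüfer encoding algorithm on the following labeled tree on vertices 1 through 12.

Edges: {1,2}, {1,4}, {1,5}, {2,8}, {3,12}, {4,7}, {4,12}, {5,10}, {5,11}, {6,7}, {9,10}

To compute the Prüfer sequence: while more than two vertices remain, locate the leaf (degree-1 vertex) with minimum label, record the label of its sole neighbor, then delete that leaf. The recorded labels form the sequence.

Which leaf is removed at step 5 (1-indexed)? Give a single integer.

Step 1: current leaves = {3,6,8,9,11}. Remove leaf 3 (neighbor: 12).
Step 2: current leaves = {6,8,9,11,12}. Remove leaf 6 (neighbor: 7).
Step 3: current leaves = {7,8,9,11,12}. Remove leaf 7 (neighbor: 4).
Step 4: current leaves = {8,9,11,12}. Remove leaf 8 (neighbor: 2).
Step 5: current leaves = {2,9,11,12}. Remove leaf 2 (neighbor: 1).

Answer: 2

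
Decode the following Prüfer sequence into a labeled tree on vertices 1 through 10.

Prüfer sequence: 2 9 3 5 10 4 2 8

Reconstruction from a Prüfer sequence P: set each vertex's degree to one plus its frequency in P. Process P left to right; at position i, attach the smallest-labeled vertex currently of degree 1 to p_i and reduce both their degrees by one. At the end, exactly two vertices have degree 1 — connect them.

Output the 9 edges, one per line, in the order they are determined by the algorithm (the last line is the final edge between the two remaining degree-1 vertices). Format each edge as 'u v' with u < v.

Answer: 1 2
6 9
3 7
3 5
5 10
4 9
2 4
2 8
8 10

Derivation:
Initial degrees: {1:1, 2:3, 3:2, 4:2, 5:2, 6:1, 7:1, 8:2, 9:2, 10:2}
Step 1: smallest deg-1 vertex = 1, p_1 = 2. Add edge {1,2}. Now deg[1]=0, deg[2]=2.
Step 2: smallest deg-1 vertex = 6, p_2 = 9. Add edge {6,9}. Now deg[6]=0, deg[9]=1.
Step 3: smallest deg-1 vertex = 7, p_3 = 3. Add edge {3,7}. Now deg[7]=0, deg[3]=1.
Step 4: smallest deg-1 vertex = 3, p_4 = 5. Add edge {3,5}. Now deg[3]=0, deg[5]=1.
Step 5: smallest deg-1 vertex = 5, p_5 = 10. Add edge {5,10}. Now deg[5]=0, deg[10]=1.
Step 6: smallest deg-1 vertex = 9, p_6 = 4. Add edge {4,9}. Now deg[9]=0, deg[4]=1.
Step 7: smallest deg-1 vertex = 4, p_7 = 2. Add edge {2,4}. Now deg[4]=0, deg[2]=1.
Step 8: smallest deg-1 vertex = 2, p_8 = 8. Add edge {2,8}. Now deg[2]=0, deg[8]=1.
Final: two remaining deg-1 vertices are 8, 10. Add edge {8,10}.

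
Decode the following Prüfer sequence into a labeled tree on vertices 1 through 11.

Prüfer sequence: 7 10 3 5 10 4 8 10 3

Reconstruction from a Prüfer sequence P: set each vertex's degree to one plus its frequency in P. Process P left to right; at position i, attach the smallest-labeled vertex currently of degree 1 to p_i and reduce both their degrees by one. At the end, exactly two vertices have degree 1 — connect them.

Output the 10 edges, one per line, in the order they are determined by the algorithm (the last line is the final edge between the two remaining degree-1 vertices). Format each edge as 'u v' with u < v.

Initial degrees: {1:1, 2:1, 3:3, 4:2, 5:2, 6:1, 7:2, 8:2, 9:1, 10:4, 11:1}
Step 1: smallest deg-1 vertex = 1, p_1 = 7. Add edge {1,7}. Now deg[1]=0, deg[7]=1.
Step 2: smallest deg-1 vertex = 2, p_2 = 10. Add edge {2,10}. Now deg[2]=0, deg[10]=3.
Step 3: smallest deg-1 vertex = 6, p_3 = 3. Add edge {3,6}. Now deg[6]=0, deg[3]=2.
Step 4: smallest deg-1 vertex = 7, p_4 = 5. Add edge {5,7}. Now deg[7]=0, deg[5]=1.
Step 5: smallest deg-1 vertex = 5, p_5 = 10. Add edge {5,10}. Now deg[5]=0, deg[10]=2.
Step 6: smallest deg-1 vertex = 9, p_6 = 4. Add edge {4,9}. Now deg[9]=0, deg[4]=1.
Step 7: smallest deg-1 vertex = 4, p_7 = 8. Add edge {4,8}. Now deg[4]=0, deg[8]=1.
Step 8: smallest deg-1 vertex = 8, p_8 = 10. Add edge {8,10}. Now deg[8]=0, deg[10]=1.
Step 9: smallest deg-1 vertex = 10, p_9 = 3. Add edge {3,10}. Now deg[10]=0, deg[3]=1.
Final: two remaining deg-1 vertices are 3, 11. Add edge {3,11}.

Answer: 1 7
2 10
3 6
5 7
5 10
4 9
4 8
8 10
3 10
3 11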